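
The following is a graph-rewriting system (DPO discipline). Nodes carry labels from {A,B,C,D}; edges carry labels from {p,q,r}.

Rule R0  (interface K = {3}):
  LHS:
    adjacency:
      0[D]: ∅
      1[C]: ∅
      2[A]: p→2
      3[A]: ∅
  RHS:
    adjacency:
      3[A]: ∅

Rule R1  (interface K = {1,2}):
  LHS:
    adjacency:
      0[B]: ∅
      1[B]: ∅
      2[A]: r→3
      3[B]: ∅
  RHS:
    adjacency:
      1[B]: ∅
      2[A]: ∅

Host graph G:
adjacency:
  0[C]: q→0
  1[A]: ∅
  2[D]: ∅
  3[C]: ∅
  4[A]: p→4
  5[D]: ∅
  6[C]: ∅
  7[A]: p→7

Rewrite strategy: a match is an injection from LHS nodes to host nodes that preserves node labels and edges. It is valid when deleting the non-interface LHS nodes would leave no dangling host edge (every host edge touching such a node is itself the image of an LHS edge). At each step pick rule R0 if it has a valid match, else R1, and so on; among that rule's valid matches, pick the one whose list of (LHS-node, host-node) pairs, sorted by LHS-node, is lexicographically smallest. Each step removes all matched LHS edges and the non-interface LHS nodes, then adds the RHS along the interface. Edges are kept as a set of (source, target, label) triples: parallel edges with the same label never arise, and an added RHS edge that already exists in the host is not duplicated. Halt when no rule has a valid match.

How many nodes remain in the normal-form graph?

initial: |V|=8 |E|=3  E = 0-q->0 4-p->4 7-p->7
step 1: apply R0 at {0↦2, 1↦3, 2↦4, 3↦1}  → |V|=5 |E|=2  E = 0-q->0 7-p->7
step 2: apply R0 at {0↦5, 1↦6, 2↦7, 3↦1}  → |V|=2 |E|=1  E = 0-q->0
final graph: no rule applies after step 2
NF nodes: {0:C, 1:A}

Answer: 2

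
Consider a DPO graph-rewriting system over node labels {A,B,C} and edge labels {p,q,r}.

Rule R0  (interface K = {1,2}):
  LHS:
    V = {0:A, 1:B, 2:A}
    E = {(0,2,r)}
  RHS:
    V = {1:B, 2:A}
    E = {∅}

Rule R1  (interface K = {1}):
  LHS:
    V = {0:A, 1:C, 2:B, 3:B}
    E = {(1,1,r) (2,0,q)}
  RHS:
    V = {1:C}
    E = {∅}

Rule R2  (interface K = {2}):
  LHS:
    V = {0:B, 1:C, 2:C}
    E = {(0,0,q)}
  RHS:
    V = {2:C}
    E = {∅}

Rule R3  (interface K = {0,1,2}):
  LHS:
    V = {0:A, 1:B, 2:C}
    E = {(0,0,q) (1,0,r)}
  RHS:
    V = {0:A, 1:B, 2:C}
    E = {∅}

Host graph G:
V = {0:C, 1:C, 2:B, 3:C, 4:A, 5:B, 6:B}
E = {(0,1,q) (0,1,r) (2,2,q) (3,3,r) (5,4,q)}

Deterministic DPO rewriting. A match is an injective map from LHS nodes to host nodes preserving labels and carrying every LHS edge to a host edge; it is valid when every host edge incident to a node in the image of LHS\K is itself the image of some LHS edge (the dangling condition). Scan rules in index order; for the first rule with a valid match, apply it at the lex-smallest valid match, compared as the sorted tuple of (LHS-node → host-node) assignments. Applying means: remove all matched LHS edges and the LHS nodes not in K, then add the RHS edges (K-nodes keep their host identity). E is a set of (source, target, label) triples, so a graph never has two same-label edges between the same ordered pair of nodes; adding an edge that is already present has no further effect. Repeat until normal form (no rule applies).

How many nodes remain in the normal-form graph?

Answer: 2

Steps:
start.  V:7 E:5  edges: 0-q->1 0-r->1 2-q->2 3-r->3 5-q->4
1. fire R1 via {0↦4, 1↦3, 2↦5, 3↦6}  →  V:4 E:3  edges: 0-q->1 0-r->1 2-q->2
2. fire R2 via {0↦2, 1↦3, 2↦0}  →  V:2 E:2  edges: 0-q->1 0-r->1
normal form: no rule applies after step 2
NF nodes: {0:C, 1:C}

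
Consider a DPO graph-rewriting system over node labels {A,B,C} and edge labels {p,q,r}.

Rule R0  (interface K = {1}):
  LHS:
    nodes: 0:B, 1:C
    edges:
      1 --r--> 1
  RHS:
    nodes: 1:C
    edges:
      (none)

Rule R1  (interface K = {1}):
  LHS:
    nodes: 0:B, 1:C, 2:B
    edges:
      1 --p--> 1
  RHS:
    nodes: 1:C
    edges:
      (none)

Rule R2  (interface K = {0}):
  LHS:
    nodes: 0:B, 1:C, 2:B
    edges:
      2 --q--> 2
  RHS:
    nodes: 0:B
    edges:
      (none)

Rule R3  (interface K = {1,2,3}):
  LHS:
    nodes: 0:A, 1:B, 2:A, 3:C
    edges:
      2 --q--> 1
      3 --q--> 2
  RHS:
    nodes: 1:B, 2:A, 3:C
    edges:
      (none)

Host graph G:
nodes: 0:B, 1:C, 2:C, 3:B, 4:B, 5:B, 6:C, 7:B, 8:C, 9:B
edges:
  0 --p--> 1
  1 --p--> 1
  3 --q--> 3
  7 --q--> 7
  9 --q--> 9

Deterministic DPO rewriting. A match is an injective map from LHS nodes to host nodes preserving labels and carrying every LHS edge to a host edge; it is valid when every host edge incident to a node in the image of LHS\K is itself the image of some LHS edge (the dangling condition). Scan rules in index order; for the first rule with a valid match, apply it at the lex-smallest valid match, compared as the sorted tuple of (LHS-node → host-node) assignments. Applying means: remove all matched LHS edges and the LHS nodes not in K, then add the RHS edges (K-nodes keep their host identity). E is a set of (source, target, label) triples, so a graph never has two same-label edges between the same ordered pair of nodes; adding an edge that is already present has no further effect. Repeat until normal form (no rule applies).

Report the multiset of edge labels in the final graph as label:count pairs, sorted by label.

initial: |V|=10 |E|=5  E = 0-p->1 1-p->1 3-q->3 7-q->7 9-q->9
step 1: apply R1 at {0↦4, 1↦1, 2↦5}  → |V|=8 |E|=4  E = 0-p->1 3-q->3 7-q->7 9-q->9
step 2: apply R2 at {0↦0, 1↦2, 2↦3}  → |V|=6 |E|=3  E = 0-p->1 7-q->7 9-q->9
step 3: apply R2 at {0↦0, 1↦6, 2↦7}  → |V|=4 |E|=2  E = 0-p->1 9-q->9
step 4: apply R2 at {0↦0, 1↦8, 2↦9}  → |V|=2 |E|=1  E = 0-p->1
normal form: no rule applies after step 4
NF edges: [(0, 1, 'p')]

Answer: p:1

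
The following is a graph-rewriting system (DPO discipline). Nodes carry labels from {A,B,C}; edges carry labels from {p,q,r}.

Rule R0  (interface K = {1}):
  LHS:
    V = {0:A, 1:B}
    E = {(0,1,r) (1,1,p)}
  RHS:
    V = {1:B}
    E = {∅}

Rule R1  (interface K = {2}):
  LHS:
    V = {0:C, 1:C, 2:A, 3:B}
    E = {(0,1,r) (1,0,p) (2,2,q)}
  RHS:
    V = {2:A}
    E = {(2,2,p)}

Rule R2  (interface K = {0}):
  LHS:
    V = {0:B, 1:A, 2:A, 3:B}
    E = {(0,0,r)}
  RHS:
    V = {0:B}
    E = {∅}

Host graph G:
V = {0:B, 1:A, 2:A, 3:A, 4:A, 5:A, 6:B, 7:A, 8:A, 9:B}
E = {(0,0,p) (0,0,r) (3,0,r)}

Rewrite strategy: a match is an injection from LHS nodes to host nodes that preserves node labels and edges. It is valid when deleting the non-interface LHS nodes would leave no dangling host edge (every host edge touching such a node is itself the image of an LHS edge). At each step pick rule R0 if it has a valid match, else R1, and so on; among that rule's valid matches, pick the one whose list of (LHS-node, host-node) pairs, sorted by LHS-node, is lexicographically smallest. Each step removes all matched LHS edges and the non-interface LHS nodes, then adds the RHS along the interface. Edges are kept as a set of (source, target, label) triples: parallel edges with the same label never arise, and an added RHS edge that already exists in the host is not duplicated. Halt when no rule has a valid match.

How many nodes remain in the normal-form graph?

Answer: 6

Derivation:
start.  V:10 E:3  edges: 0-p->0 0-r->0 3-r->0
1. fire R0 via {0↦3, 1↦0}  →  V:9 E:1  edges: 0-r->0
2. fire R2 via {0↦0, 1↦1, 2↦2, 3↦6}  →  V:6 E:0  edges: ∅
halt: no rule applies after step 2
NF nodes: {0:B, 4:A, 5:A, 7:A, 8:A, 9:B}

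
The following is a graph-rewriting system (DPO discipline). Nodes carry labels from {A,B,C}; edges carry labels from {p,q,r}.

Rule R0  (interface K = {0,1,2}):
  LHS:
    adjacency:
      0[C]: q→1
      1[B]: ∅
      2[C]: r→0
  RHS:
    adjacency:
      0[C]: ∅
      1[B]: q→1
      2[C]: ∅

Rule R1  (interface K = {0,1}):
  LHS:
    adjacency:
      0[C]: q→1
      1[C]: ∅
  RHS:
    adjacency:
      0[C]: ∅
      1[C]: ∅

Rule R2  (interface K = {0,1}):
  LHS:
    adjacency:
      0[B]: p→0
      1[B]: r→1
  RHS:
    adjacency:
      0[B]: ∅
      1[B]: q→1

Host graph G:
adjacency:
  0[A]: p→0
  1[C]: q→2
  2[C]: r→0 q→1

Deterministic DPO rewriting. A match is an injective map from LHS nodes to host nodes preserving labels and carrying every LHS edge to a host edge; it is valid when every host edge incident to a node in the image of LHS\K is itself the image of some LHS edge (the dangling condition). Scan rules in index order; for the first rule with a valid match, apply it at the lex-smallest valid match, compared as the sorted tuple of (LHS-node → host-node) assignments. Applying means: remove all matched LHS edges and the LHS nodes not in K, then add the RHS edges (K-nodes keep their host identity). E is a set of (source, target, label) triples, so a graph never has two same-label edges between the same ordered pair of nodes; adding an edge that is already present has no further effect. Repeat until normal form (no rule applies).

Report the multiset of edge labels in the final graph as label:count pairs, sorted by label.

Answer: p:1 r:1

Steps:
start.  V:3 E:4  edges: 0-p->0 1-q->2 2-r->0 2-q->1
1. fire R1 via {0↦1, 1↦2}  →  V:3 E:3  edges: 0-p->0 2-r->0 2-q->1
2. fire R1 via {0↦2, 1↦1}  →  V:3 E:2  edges: 0-p->0 2-r->0
final graph: no rule applies after step 2
NF edges: [(0, 0, 'p'), (2, 0, 'r')]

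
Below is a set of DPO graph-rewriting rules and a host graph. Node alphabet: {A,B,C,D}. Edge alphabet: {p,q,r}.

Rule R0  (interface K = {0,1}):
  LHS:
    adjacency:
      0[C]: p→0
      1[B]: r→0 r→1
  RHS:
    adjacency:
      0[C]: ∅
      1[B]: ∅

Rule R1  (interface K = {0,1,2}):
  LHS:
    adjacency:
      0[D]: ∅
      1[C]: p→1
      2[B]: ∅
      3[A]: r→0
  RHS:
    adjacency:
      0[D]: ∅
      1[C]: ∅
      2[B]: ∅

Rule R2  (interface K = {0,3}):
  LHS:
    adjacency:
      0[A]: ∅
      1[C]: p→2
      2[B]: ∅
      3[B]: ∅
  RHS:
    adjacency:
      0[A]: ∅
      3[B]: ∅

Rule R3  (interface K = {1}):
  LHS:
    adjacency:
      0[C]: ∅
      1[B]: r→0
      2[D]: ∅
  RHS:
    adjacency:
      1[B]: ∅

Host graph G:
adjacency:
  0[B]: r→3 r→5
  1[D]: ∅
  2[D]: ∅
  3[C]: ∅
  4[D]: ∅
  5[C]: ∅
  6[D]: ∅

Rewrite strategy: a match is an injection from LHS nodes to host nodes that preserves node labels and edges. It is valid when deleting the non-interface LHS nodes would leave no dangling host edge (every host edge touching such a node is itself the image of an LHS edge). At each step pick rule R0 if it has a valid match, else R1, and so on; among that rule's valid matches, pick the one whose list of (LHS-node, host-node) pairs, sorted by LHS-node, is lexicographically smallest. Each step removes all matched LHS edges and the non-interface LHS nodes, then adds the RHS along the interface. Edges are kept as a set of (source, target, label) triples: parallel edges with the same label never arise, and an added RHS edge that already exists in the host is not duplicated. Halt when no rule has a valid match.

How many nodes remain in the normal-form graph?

Answer: 3

Derivation:
initial: |V|=7 |E|=2  E = 0-r->3 0-r->5
step 1: apply R3 at {0↦3, 1↦0, 2↦1}  → |V|=5 |E|=1  E = 0-r->5
step 2: apply R3 at {0↦5, 1↦0, 2↦2}  → |V|=3 |E|=0  E = ∅
halt: no rule applies after step 2
NF nodes: {0:B, 4:D, 6:D}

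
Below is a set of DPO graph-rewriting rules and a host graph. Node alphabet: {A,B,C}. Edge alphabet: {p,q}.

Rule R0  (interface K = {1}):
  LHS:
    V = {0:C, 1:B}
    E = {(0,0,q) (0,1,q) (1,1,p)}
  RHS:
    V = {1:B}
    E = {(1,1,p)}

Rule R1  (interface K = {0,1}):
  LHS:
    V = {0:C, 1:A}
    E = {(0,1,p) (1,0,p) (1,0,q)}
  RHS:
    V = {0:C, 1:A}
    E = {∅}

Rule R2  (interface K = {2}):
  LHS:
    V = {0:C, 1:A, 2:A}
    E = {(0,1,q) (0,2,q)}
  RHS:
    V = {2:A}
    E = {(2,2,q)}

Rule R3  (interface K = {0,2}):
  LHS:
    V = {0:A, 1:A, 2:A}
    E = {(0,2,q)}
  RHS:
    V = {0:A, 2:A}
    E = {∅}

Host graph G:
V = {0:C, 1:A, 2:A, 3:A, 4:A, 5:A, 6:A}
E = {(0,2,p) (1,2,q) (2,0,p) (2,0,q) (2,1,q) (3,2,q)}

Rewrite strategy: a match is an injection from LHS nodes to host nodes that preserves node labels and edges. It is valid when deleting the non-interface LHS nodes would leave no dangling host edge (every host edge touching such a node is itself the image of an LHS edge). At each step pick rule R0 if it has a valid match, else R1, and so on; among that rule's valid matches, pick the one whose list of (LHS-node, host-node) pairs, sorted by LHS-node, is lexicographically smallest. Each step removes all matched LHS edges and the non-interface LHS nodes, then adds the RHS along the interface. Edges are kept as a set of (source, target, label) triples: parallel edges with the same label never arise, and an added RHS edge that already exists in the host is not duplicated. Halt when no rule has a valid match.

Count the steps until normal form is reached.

Answer: 4

Steps:
initial: |V|=7 |E|=6  E = 0-p->2 1-q->2 2-p->0 2-q->0 2-q->1 3-q->2
step 1: apply R1 at {0↦0, 1↦2}  → |V|=7 |E|=3  E = 1-q->2 2-q->1 3-q->2
step 2: apply R3 at {0↦1, 1↦4, 2↦2}  → |V|=6 |E|=2  E = 2-q->1 3-q->2
step 3: apply R3 at {0↦2, 1↦5, 2↦1}  → |V|=5 |E|=1  E = 3-q->2
step 4: apply R3 at {0↦3, 1↦1, 2↦2}  → |V|=4 |E|=0  E = ∅
normal form: no rule applies after step 4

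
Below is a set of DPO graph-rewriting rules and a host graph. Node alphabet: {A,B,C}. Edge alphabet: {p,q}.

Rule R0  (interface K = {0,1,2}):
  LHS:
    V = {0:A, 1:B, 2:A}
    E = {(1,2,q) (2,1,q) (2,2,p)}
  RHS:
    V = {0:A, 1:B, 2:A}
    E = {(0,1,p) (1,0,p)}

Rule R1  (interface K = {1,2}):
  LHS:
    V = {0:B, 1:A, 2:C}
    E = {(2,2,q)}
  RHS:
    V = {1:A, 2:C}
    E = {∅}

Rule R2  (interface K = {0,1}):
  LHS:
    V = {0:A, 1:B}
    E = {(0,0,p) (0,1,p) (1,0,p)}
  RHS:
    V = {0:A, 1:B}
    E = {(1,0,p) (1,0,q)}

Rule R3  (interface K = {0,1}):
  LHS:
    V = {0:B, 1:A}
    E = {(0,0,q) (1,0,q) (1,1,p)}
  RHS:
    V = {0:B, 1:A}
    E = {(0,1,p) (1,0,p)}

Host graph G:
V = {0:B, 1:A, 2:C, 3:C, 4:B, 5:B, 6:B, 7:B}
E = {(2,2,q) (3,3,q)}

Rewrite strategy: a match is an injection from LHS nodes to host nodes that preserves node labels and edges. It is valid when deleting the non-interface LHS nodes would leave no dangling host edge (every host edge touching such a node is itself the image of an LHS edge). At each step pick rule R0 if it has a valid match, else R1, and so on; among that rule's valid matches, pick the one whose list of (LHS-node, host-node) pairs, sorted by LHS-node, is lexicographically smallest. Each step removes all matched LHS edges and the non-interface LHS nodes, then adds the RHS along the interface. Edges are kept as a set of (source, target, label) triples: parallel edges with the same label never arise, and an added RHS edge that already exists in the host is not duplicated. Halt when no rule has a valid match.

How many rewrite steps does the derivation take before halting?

start.  V:8 E:2  edges: 2-q->2 3-q->3
1. fire R1 via {0↦0, 1↦1, 2↦2}  →  V:7 E:1  edges: 3-q->3
2. fire R1 via {0↦4, 1↦1, 2↦3}  →  V:6 E:0  edges: ∅
halt: no rule applies after step 2

Answer: 2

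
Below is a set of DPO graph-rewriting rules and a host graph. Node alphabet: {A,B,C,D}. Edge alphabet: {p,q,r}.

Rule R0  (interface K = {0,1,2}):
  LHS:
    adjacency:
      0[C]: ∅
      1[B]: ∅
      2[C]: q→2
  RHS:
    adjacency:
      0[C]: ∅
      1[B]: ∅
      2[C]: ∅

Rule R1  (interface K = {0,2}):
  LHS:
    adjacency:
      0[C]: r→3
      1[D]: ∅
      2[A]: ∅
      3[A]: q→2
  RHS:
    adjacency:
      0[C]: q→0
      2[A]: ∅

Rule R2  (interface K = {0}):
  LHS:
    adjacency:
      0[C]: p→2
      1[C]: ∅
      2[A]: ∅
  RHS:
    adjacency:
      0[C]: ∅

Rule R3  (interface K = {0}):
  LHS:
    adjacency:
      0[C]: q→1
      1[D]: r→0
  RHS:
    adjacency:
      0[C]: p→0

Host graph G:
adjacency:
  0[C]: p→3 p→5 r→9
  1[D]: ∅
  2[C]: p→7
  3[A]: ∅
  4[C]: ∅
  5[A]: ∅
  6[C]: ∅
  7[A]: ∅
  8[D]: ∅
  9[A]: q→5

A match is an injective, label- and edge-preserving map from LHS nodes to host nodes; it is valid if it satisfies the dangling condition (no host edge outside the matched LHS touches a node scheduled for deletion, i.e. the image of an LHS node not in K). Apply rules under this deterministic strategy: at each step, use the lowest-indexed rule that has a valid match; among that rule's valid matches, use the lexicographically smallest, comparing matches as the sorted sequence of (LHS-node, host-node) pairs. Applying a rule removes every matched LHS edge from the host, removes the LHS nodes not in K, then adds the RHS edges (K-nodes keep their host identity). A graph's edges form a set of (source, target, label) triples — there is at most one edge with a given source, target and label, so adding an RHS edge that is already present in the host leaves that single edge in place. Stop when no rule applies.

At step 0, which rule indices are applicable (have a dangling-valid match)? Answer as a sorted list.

Answer: [R1,R2]

Rewrite trace:
R0: no valid match — LHS pattern not found
R1: 2 valid matches — {0↦0, 1↦1, 2↦5, 3↦9}, {0↦0, 1↦8, 2↦5, 3↦9}
R2: 4 valid matches — {0↦0, 1↦4, 2↦3}, {0↦0, 1↦6, 2↦3}, {0↦2, 1↦4, 2↦7} (+1 more)
R3: no valid match — LHS pattern not found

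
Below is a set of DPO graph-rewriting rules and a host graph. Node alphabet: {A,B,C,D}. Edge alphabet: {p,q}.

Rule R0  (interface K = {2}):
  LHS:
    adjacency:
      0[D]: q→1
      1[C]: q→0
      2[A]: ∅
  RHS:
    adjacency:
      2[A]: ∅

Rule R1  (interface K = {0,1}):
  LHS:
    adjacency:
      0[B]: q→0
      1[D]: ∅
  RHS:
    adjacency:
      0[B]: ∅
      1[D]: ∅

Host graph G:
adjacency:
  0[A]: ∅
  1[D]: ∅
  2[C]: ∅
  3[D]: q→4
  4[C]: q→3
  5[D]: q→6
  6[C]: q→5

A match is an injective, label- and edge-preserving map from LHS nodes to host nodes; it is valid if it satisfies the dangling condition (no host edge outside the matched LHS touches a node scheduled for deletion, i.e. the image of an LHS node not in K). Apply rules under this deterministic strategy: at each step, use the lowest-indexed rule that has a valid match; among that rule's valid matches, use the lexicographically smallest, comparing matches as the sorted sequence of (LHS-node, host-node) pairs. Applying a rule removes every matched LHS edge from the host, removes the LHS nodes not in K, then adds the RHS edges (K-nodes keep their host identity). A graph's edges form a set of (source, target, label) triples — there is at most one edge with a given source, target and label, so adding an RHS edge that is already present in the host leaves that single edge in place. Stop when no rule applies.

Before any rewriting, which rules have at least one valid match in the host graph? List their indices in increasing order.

R0: 2 valid matches — {0↦3, 1↦4, 2↦0}, {0↦5, 1↦6, 2↦0}
R1: no valid match — LHS pattern not found

Answer: [R0]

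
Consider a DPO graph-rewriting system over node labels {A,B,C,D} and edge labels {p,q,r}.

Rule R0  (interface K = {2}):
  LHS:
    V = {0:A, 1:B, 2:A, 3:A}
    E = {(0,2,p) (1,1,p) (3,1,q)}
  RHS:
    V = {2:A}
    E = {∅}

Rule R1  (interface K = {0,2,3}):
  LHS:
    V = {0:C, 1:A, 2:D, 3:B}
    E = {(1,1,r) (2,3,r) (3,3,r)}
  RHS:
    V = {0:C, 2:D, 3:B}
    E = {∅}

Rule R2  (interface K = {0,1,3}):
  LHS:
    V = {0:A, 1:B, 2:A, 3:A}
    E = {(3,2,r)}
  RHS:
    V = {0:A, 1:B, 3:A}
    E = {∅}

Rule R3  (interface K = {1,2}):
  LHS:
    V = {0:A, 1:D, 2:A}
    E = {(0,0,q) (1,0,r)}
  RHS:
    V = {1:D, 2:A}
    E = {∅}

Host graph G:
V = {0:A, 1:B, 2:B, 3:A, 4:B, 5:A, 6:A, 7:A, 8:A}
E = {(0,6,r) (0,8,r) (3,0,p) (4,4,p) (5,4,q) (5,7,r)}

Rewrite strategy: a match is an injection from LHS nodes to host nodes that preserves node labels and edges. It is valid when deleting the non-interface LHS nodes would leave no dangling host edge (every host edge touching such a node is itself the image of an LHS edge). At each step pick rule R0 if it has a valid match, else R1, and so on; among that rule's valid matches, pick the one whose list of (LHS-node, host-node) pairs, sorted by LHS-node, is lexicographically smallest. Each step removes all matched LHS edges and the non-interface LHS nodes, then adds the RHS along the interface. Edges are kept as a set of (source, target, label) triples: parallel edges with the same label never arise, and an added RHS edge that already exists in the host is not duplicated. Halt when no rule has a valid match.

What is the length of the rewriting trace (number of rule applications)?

Answer: 3

Steps:
initial: |V|=9 |E|=6  E = 0-r->6 0-r->8 3-p->0 4-p->4 5-q->4 5-r->7
step 1: apply R2 at {0↦0, 1↦1, 2↦7, 3↦5}  → |V|=8 |E|=5  E = 0-r->6 0-r->8 3-p->0 4-p->4 5-q->4
step 2: apply R0 at {0↦3, 1↦4, 2↦0, 3↦5}  → |V|=5 |E|=2  E = 0-r->6 0-r->8
step 3: apply R2 at {0↦6, 1↦1, 2↦8, 3↦0}  → |V|=4 |E|=1  E = 0-r->6
normal form: no rule applies after step 3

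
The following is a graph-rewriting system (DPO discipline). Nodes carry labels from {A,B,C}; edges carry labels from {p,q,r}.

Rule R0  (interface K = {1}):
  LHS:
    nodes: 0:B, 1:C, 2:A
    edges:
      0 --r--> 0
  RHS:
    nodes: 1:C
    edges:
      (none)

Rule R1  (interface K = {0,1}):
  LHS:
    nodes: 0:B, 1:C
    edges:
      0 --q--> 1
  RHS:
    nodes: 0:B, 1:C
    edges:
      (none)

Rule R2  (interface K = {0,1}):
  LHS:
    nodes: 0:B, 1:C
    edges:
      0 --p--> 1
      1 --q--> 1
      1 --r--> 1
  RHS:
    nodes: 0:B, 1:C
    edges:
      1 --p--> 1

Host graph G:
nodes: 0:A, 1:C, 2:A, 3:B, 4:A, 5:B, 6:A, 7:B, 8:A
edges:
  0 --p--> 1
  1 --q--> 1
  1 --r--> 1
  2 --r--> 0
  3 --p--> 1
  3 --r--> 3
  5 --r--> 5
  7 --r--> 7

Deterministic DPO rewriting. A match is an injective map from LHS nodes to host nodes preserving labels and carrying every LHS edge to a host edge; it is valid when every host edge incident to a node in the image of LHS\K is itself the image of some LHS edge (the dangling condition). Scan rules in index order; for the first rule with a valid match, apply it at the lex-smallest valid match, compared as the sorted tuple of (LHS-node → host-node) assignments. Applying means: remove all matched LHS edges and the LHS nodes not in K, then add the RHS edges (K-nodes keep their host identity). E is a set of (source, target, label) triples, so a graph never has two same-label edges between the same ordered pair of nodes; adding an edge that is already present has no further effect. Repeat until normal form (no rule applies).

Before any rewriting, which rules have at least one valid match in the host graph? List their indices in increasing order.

Answer: [R0,R2]

Steps:
R0: 6 valid matches — {0↦5, 1↦1, 2↦4}, {0↦5, 1↦1, 2↦6}, {0↦5, 1↦1, 2↦8} (+3 more)
R1: no valid match — LHS pattern not found
R2: 1 valid match — {0↦3, 1↦1}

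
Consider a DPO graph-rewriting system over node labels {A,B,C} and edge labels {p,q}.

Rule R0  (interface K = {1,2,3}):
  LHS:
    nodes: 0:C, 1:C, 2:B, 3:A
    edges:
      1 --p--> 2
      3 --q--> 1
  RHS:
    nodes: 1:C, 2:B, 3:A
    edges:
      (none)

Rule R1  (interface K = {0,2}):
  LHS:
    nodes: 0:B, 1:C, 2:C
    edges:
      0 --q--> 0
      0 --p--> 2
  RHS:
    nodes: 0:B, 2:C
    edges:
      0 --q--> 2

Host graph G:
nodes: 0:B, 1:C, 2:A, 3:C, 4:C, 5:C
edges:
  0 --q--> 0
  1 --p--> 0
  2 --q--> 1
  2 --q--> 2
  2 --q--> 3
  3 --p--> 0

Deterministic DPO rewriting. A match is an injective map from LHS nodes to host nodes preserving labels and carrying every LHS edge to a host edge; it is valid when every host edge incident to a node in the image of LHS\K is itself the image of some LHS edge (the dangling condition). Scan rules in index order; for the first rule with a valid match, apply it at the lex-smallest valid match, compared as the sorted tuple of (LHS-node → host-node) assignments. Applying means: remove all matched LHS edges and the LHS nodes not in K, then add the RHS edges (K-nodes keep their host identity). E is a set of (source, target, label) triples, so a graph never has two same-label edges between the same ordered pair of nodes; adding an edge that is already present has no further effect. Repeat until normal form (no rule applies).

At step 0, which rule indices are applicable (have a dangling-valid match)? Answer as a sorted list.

R0: 4 valid matches — {0↦4, 1↦1, 2↦0, 3↦2}, {0↦4, 1↦3, 2↦0, 3↦2}, {0↦5, 1↦1, 2↦0, 3↦2} (+1 more)
R1: no valid match — LHS pattern not found

Answer: [R0]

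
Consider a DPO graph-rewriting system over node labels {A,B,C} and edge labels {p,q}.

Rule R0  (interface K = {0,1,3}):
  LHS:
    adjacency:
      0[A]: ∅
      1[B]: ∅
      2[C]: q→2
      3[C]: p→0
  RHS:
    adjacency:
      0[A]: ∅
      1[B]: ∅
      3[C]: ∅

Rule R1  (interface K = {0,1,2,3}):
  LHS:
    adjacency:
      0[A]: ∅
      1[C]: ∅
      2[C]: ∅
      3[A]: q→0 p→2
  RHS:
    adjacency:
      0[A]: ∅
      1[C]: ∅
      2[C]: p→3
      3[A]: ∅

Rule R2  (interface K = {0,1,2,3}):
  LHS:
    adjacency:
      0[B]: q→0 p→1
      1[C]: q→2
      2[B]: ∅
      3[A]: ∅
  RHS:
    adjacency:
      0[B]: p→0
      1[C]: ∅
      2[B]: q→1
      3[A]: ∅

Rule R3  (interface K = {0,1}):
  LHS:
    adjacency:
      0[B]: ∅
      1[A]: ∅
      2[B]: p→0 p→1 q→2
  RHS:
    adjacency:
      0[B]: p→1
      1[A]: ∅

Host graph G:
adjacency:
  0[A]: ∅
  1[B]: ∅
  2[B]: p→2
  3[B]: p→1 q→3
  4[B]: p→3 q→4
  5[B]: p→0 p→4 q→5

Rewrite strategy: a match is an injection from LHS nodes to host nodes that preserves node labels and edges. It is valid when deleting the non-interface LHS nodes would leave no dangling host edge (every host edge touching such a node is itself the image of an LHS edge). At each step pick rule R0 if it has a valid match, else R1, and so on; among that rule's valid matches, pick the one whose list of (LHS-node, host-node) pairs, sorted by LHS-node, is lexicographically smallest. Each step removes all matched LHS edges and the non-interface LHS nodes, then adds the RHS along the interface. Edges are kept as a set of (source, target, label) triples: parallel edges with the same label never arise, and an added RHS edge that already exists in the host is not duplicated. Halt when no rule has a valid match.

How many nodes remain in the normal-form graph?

[0] host  ⇒  6 nodes, 8 edges  {2-p->2 3-p->1 3-q->3 4-p->3 4-q->4 5-p->0 5-p->4 5-q->5}
[1] R3 @ {0↦4, 1↦0, 2↦5}  ⇒  5 nodes, 6 edges  {2-p->2 3-p->1 3-q->3 4-p->0 4-p->3 4-q->4}
[2] R3 @ {0↦3, 1↦0, 2↦4}  ⇒  4 nodes, 4 edges  {2-p->2 3-p->0 3-p->1 3-q->3}
[3] R3 @ {0↦1, 1↦0, 2↦3}  ⇒  3 nodes, 2 edges  {1-p->0 2-p->2}
final graph: no rule applies after step 3
NF nodes: {0:A, 1:B, 2:B}

Answer: 3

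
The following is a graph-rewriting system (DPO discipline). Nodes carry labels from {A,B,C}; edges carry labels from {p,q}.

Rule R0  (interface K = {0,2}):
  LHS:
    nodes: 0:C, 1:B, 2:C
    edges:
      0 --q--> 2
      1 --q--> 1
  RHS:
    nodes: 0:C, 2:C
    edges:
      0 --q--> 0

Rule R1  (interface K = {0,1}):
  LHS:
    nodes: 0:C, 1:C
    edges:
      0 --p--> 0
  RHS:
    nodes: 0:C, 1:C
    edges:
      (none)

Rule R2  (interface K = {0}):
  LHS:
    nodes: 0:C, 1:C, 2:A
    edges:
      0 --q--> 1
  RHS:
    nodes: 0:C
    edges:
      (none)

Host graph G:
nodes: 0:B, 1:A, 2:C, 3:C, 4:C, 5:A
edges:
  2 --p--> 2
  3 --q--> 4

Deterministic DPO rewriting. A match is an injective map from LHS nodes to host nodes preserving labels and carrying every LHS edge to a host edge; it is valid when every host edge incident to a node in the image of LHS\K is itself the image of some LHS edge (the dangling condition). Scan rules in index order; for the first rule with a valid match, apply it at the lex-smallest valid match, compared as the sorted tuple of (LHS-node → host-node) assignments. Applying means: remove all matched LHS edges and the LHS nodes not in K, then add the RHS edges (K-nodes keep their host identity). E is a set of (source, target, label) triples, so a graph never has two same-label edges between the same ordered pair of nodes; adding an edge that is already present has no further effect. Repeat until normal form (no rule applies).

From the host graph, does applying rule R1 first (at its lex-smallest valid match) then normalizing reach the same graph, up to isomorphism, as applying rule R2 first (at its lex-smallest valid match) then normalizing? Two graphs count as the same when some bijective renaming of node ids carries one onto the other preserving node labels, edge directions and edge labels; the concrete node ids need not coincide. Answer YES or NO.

branch R1-first: apply at {0↦2, 1↦3} → |E|=1, then 1 more step(s) → NF |V|=4 |E|=0 V={0:B, 2:C, 3:C, 5:A} E=∅
branch R2-first: apply at {0↦3, 1↦4, 2↦1} → |E|=1, then 1 more step(s) → NF |V|=4 |E|=0 V={0:B, 2:C, 3:C, 5:A} E=∅
graphs isomorphic (equal up to label-preserving node renaming)

Answer: YES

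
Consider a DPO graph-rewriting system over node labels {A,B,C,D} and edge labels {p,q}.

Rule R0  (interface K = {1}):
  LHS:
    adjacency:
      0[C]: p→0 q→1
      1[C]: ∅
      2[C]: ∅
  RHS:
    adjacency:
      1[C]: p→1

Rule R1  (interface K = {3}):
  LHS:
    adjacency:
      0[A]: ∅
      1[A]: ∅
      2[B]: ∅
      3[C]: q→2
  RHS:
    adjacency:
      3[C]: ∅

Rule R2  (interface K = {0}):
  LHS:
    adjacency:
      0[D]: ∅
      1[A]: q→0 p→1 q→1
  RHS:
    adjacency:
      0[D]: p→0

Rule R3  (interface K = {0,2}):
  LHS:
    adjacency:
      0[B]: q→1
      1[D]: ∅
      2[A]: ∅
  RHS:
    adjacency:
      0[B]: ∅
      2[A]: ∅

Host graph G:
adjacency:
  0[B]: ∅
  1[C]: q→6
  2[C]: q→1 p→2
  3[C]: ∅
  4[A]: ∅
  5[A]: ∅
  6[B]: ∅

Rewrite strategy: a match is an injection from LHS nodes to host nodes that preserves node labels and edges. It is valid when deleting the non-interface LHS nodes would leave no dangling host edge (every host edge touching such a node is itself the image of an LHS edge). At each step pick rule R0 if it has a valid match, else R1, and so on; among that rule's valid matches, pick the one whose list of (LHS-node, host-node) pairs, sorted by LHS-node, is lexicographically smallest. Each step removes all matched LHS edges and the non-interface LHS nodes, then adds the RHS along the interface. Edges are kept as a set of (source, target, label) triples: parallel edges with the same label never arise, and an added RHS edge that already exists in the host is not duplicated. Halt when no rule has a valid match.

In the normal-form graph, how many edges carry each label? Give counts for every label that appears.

Answer: p:1

Steps:
initial: |V|=7 |E|=3  E = 1-q->6 2-q->1 2-p->2
step 1: apply R0 at {0↦2, 1↦1, 2↦3}  → |V|=5 |E|=2  E = 1-p->1 1-q->6
step 2: apply R1 at {0↦4, 1↦5, 2↦6, 3↦1}  → |V|=2 |E|=1  E = 1-p->1
final graph: no rule applies after step 2
NF edges: [(1, 1, 'p')]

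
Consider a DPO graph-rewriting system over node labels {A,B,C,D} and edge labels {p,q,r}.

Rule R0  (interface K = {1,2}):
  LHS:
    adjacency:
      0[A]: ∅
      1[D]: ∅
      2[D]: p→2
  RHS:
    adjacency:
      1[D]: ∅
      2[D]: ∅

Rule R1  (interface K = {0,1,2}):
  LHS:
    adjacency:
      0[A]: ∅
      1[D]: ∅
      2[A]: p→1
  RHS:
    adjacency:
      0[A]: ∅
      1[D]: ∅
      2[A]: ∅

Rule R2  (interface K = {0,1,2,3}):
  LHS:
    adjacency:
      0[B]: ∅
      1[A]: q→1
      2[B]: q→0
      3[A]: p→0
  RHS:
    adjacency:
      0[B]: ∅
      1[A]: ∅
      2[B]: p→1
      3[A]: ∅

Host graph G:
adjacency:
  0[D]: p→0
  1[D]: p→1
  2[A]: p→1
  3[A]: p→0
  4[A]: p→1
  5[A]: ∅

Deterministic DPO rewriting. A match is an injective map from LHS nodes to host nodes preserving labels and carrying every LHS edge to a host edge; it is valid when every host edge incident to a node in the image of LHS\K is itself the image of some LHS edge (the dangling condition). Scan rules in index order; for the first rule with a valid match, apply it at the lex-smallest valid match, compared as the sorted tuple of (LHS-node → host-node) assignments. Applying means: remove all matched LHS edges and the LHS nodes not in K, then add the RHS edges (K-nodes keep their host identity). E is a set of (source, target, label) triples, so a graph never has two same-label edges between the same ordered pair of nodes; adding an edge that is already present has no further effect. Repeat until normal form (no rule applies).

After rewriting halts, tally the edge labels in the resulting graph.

Answer: (no edges)

Derivation:
start.  V:6 E:5  edges: 0-p->0 1-p->1 2-p->1 3-p->0 4-p->1
1. fire R0 via {0↦5, 1↦0, 2↦1}  →  V:5 E:4  edges: 0-p->0 2-p->1 3-p->0 4-p->1
2. fire R1 via {0↦2, 1↦0, 2↦3}  →  V:5 E:3  edges: 0-p->0 2-p->1 4-p->1
3. fire R0 via {0↦3, 1↦1, 2↦0}  →  V:4 E:2  edges: 2-p->1 4-p->1
4. fire R1 via {0↦2, 1↦1, 2↦4}  →  V:4 E:1  edges: 2-p->1
5. fire R1 via {0↦4, 1↦1, 2↦2}  →  V:4 E:0  edges: ∅
normal form: no rule applies after step 5
NF edges: []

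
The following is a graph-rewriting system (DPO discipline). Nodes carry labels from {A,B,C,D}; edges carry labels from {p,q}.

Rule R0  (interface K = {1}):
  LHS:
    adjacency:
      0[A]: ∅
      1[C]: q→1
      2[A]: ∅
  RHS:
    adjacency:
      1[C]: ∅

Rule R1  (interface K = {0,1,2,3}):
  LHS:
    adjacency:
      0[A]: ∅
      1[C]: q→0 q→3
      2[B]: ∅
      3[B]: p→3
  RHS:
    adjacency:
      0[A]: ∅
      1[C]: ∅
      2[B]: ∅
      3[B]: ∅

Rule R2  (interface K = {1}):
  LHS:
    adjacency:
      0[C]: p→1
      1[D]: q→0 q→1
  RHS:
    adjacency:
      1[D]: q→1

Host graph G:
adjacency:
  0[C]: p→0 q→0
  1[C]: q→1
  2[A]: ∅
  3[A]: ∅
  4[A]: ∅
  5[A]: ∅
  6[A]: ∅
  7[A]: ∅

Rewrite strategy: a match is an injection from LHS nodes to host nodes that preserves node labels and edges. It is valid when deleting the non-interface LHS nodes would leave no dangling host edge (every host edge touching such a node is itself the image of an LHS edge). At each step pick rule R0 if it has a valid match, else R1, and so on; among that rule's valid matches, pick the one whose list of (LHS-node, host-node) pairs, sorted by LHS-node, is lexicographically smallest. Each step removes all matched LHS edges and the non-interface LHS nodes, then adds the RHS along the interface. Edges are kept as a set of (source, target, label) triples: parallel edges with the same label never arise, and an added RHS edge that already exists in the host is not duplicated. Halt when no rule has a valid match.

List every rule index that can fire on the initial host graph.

R0: 60 valid matches — {0↦2, 1↦0, 2↦3}, {0↦2, 1↦0, 2↦4}, {0↦2, 1↦0, 2↦5} (+57 more)
R1: no valid match — LHS pattern not found
R2: no valid match — LHS pattern not found

Answer: [R0]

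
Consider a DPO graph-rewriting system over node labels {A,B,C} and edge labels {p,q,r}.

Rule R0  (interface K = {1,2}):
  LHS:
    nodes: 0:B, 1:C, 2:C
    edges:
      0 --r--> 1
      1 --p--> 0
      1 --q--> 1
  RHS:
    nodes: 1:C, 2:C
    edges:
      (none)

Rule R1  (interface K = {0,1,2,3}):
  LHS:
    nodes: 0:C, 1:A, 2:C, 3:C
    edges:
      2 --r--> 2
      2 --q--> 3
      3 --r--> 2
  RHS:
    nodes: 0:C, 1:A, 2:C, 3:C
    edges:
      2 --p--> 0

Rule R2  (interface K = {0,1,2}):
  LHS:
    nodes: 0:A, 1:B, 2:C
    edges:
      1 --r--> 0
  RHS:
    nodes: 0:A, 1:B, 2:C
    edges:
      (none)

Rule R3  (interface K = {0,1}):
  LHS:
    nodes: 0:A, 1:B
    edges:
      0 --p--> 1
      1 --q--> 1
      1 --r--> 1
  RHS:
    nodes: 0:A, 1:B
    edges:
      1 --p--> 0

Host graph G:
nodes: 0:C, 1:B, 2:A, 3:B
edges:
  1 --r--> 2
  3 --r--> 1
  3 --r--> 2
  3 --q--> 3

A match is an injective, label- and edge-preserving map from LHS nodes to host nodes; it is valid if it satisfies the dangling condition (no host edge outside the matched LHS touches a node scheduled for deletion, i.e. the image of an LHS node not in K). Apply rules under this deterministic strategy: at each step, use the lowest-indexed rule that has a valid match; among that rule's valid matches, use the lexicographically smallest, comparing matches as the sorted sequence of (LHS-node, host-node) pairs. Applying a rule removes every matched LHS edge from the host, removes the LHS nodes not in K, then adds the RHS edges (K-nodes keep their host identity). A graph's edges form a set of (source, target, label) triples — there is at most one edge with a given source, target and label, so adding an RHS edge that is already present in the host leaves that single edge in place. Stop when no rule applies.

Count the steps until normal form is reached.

[0] host  ⇒  4 nodes, 4 edges  {1-r->2 3-r->1 3-r->2 3-q->3}
[1] R2 @ {0↦2, 1↦1, 2↦0}  ⇒  4 nodes, 3 edges  {3-r->1 3-r->2 3-q->3}
[2] R2 @ {0↦2, 1↦3, 2↦0}  ⇒  4 nodes, 2 edges  {3-r->1 3-q->3}
halt: no rule applies after step 2

Answer: 2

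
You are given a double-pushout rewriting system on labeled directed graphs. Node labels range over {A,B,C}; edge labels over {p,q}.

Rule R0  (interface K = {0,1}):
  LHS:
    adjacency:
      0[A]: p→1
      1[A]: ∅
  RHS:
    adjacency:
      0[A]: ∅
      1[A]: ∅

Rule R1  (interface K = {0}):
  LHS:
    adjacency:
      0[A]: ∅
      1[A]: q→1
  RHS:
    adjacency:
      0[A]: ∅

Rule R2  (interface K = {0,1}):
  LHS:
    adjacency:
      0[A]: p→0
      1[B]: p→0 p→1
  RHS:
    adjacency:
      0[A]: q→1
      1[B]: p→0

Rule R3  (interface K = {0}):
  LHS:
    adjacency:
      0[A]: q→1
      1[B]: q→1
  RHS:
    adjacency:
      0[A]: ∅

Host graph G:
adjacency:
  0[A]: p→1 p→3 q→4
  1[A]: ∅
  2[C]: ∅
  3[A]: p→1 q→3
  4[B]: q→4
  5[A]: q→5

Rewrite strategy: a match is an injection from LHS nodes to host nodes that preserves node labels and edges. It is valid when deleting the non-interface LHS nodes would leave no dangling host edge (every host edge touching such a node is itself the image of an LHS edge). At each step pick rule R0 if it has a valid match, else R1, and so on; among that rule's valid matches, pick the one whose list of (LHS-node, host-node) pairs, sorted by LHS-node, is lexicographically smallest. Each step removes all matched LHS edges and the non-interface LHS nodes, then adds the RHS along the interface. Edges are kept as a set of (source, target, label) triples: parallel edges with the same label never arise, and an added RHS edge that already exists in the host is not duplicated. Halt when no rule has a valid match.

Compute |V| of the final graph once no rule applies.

Answer: 3

Derivation:
[0] host  ⇒  6 nodes, 7 edges  {0-p->1 0-p->3 0-q->4 3-p->1 3-q->3 4-q->4 5-q->5}
[1] R0 @ {0↦0, 1↦1}  ⇒  6 nodes, 6 edges  {0-p->3 0-q->4 3-p->1 3-q->3 4-q->4 5-q->5}
[2] R0 @ {0↦0, 1↦3}  ⇒  6 nodes, 5 edges  {0-q->4 3-p->1 3-q->3 4-q->4 5-q->5}
[3] R0 @ {0↦3, 1↦1}  ⇒  6 nodes, 4 edges  {0-q->4 3-q->3 4-q->4 5-q->5}
[4] R1 @ {0↦0, 1↦3}  ⇒  5 nodes, 3 edges  {0-q->4 4-q->4 5-q->5}
[5] R1 @ {0↦0, 1↦5}  ⇒  4 nodes, 2 edges  {0-q->4 4-q->4}
[6] R3 @ {0↦0, 1↦4}  ⇒  3 nodes, 0 edges  {∅}
halt: no rule applies after step 6
NF nodes: {0:A, 1:A, 2:C}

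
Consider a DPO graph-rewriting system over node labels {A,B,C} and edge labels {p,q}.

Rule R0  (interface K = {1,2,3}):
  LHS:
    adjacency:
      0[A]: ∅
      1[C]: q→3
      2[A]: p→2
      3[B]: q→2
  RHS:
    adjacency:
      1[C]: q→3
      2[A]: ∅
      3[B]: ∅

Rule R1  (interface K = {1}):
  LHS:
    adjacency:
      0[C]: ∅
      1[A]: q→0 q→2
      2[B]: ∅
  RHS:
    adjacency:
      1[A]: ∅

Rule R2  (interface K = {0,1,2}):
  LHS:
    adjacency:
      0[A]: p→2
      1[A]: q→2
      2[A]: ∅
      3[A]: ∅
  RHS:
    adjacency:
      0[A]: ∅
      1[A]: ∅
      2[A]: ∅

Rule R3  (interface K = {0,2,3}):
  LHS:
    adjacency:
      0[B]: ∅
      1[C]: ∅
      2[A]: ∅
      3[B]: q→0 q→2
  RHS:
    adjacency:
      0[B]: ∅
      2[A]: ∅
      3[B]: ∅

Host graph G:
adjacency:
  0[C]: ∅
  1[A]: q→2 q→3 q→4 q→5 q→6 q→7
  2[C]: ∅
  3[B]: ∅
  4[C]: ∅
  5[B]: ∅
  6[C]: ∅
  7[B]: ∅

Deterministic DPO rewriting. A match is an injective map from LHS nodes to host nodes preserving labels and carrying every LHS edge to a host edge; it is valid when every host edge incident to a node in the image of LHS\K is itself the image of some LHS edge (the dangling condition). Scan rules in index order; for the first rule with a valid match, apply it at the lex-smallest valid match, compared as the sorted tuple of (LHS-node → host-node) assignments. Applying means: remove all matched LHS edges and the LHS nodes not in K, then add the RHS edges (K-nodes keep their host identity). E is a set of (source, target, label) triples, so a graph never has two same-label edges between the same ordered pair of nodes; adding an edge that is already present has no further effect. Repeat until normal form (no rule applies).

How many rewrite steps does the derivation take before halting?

initial: |V|=8 |E|=6  E = 1-q->2 1-q->3 1-q->4 1-q->5 1-q->6 1-q->7
step 1: apply R1 at {0↦2, 1↦1, 2↦3}  → |V|=6 |E|=4  E = 1-q->4 1-q->5 1-q->6 1-q->7
step 2: apply R1 at {0↦4, 1↦1, 2↦5}  → |V|=4 |E|=2  E = 1-q->6 1-q->7
step 3: apply R1 at {0↦6, 1↦1, 2↦7}  → |V|=2 |E|=0  E = ∅
halt: no rule applies after step 3

Answer: 3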